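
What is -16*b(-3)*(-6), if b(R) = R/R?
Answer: 96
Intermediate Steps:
b(R) = 1
-16*b(-3)*(-6) = -16*1*(-6) = -16*(-6) = 96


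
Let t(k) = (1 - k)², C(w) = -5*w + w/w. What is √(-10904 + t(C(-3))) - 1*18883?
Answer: -18883 + I*√10679 ≈ -18883.0 + 103.34*I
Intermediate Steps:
C(w) = 1 - 5*w (C(w) = -5*w + 1 = 1 - 5*w)
√(-10904 + t(C(-3))) - 1*18883 = √(-10904 + (-1 + (1 - 5*(-3)))²) - 1*18883 = √(-10904 + (-1 + (1 + 15))²) - 18883 = √(-10904 + (-1 + 16)²) - 18883 = √(-10904 + 15²) - 18883 = √(-10904 + 225) - 18883 = √(-10679) - 18883 = I*√10679 - 18883 = -18883 + I*√10679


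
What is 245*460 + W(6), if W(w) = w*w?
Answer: 112736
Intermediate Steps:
W(w) = w**2
245*460 + W(6) = 245*460 + 6**2 = 112700 + 36 = 112736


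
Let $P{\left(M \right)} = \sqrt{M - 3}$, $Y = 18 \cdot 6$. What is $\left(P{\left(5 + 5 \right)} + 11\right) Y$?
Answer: $1188 + 108 \sqrt{7} \approx 1473.7$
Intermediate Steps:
$Y = 108$
$P{\left(M \right)} = \sqrt{-3 + M}$
$\left(P{\left(5 + 5 \right)} + 11\right) Y = \left(\sqrt{-3 + \left(5 + 5\right)} + 11\right) 108 = \left(\sqrt{-3 + 10} + 11\right) 108 = \left(\sqrt{7} + 11\right) 108 = \left(11 + \sqrt{7}\right) 108 = 1188 + 108 \sqrt{7}$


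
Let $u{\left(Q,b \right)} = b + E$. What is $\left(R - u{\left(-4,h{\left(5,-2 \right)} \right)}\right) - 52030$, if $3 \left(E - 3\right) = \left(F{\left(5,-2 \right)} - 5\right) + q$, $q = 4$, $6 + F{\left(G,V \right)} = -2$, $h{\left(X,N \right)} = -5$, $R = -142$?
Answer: $-52167$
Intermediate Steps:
$F{\left(G,V \right)} = -8$ ($F{\left(G,V \right)} = -6 - 2 = -8$)
$E = 0$ ($E = 3 + \frac{\left(-8 - 5\right) + 4}{3} = 3 + \frac{-13 + 4}{3} = 3 + \frac{1}{3} \left(-9\right) = 3 - 3 = 0$)
$u{\left(Q,b \right)} = b$ ($u{\left(Q,b \right)} = b + 0 = b$)
$\left(R - u{\left(-4,h{\left(5,-2 \right)} \right)}\right) - 52030 = \left(-142 - -5\right) - 52030 = \left(-142 + 5\right) - 52030 = -137 - 52030 = -52167$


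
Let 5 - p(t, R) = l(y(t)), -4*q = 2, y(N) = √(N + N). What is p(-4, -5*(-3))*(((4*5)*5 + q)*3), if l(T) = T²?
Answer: 7761/2 ≈ 3880.5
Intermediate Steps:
y(N) = √2*√N (y(N) = √(2*N) = √2*√N)
q = -½ (q = -¼*2 = -½ ≈ -0.50000)
p(t, R) = 5 - 2*t (p(t, R) = 5 - (√2*√t)² = 5 - 2*t)
p(-4, -5*(-3))*(((4*5)*5 + q)*3) = (5 - 2*(-4))*(((4*5)*5 - ½)*3) = (5 + 8)*((20*5 - ½)*3) = 13*((100 - ½)*3) = 13*((199/2)*3) = 13*(597/2) = 7761/2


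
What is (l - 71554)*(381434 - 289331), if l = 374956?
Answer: 27944234406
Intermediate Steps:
(l - 71554)*(381434 - 289331) = (374956 - 71554)*(381434 - 289331) = 303402*92103 = 27944234406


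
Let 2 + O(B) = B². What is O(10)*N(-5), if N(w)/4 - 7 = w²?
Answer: 12544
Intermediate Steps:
O(B) = -2 + B²
N(w) = 28 + 4*w²
O(10)*N(-5) = (-2 + 10²)*(28 + 4*(-5)²) = (-2 + 100)*(28 + 4*25) = 98*(28 + 100) = 98*128 = 12544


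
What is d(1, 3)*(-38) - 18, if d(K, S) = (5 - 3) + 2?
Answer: -170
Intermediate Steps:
d(K, S) = 4 (d(K, S) = 2 + 2 = 4)
d(1, 3)*(-38) - 18 = 4*(-38) - 18 = -152 - 18 = -170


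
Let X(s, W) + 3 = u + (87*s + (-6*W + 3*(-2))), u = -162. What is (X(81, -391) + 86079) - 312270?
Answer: -216969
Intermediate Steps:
X(s, W) = -171 - 6*W + 87*s (X(s, W) = -3 + (-162 + (87*s + (-6*W + 3*(-2)))) = -3 + (-162 + (87*s + (-6*W - 6))) = -3 + (-162 + (87*s + (-6 - 6*W))) = -3 + (-162 + (-6 - 6*W + 87*s)) = -3 + (-168 - 6*W + 87*s) = -171 - 6*W + 87*s)
(X(81, -391) + 86079) - 312270 = ((-171 - 6*(-391) + 87*81) + 86079) - 312270 = ((-171 + 2346 + 7047) + 86079) - 312270 = (9222 + 86079) - 312270 = 95301 - 312270 = -216969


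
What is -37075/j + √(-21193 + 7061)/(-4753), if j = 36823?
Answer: -37075/36823 - 2*I*√3533/4753 ≈ -1.0068 - 0.025011*I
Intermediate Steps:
-37075/j + √(-21193 + 7061)/(-4753) = -37075/36823 + √(-21193 + 7061)/(-4753) = -37075*1/36823 + √(-14132)*(-1/4753) = -37075/36823 + (2*I*√3533)*(-1/4753) = -37075/36823 - 2*I*√3533/4753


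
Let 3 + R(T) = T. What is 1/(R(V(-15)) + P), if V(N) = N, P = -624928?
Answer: -1/624946 ≈ -1.6001e-6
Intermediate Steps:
R(T) = -3 + T
1/(R(V(-15)) + P) = 1/((-3 - 15) - 624928) = 1/(-18 - 624928) = 1/(-624946) = -1/624946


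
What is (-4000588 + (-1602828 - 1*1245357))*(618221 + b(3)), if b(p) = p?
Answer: -4234075839152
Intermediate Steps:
(-4000588 + (-1602828 - 1*1245357))*(618221 + b(3)) = (-4000588 + (-1602828 - 1*1245357))*(618221 + 3) = (-4000588 + (-1602828 - 1245357))*618224 = (-4000588 - 2848185)*618224 = -6848773*618224 = -4234075839152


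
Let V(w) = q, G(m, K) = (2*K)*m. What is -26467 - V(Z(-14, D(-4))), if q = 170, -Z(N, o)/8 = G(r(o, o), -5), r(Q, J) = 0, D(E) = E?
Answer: -26637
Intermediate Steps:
G(m, K) = 2*K*m
Z(N, o) = 0 (Z(N, o) = -16*(-5)*0 = -8*0 = 0)
V(w) = 170
-26467 - V(Z(-14, D(-4))) = -26467 - 1*170 = -26467 - 170 = -26637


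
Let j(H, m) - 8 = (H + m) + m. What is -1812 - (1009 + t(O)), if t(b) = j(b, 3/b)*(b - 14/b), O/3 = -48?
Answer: -38703353/1728 ≈ -22398.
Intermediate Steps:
O = -144 (O = 3*(-48) = -144)
j(H, m) = 8 + H + 2*m (j(H, m) = 8 + ((H + m) + m) = 8 + (H + 2*m) = 8 + H + 2*m)
t(b) = (b - 14/b)*(8 + b + 6/b) (t(b) = (8 + b + 2*(3/b))*(b - 14/b) = (8 + b + 6/b)*(b - 14/b) = (b - 14/b)*(8 + b + 6/b))
-1812 - (1009 + t(O)) = -1812 - (1009 + (-14 + (-144)**2)*(6 - 144*(8 - 144))/(-144)**2) = -1812 - (1009 + (-14 + 20736)*(6 - 144*(-136))/20736) = -1812 - (1009 + (1/20736)*20722*(6 + 19584)) = -1812 - (1009 + (1/20736)*20722*19590) = -1812 - (1009 + 33828665/1728) = -1812 - 1*35572217/1728 = -1812 - 35572217/1728 = -38703353/1728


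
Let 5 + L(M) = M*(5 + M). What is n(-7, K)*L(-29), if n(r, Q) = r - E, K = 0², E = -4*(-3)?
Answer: -13129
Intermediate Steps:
E = 12
L(M) = -5 + M*(5 + M)
K = 0
n(r, Q) = -12 + r (n(r, Q) = r - 1*12 = r - 12 = -12 + r)
n(-7, K)*L(-29) = (-12 - 7)*(-5 + (-29)² + 5*(-29)) = -19*(-5 + 841 - 145) = -19*691 = -13129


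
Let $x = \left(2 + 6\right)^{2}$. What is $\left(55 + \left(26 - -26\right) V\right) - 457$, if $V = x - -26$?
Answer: $4278$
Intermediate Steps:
$x = 64$ ($x = 8^{2} = 64$)
$V = 90$ ($V = 64 - -26 = 64 + 26 = 90$)
$\left(55 + \left(26 - -26\right) V\right) - 457 = \left(55 + \left(26 - -26\right) 90\right) - 457 = \left(55 + \left(26 + 26\right) 90\right) - 457 = \left(55 + 52 \cdot 90\right) - 457 = \left(55 + 4680\right) - 457 = 4735 - 457 = 4278$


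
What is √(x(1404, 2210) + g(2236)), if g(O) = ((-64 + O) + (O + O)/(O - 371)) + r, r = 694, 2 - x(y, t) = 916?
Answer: 2*√1699458870/1865 ≈ 44.209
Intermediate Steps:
x(y, t) = -914 (x(y, t) = 2 - 1*916 = 2 - 916 = -914)
g(O) = 630 + O + 2*O/(-371 + O) (g(O) = ((-64 + O) + (O + O)/(O - 371)) + 694 = ((-64 + O) + (2*O)/(-371 + O)) + 694 = ((-64 + O) + 2*O/(-371 + O)) + 694 = (-64 + O + 2*O/(-371 + O)) + 694 = 630 + O + 2*O/(-371 + O))
√(x(1404, 2210) + g(2236)) = √(-914 + (-233730 + 2236² + 261*2236)/(-371 + 2236)) = √(-914 + (-233730 + 4999696 + 583596)/1865) = √(-914 + (1/1865)*5349562) = √(-914 + 5349562/1865) = √(3644952/1865) = 2*√1699458870/1865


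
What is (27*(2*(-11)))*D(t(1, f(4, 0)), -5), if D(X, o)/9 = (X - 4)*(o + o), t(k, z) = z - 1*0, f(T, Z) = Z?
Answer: -213840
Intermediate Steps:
t(k, z) = z (t(k, z) = z + 0 = z)
D(X, o) = 18*o*(-4 + X) (D(X, o) = 9*((X - 4)*(o + o)) = 9*((-4 + X)*(2*o)) = 9*(2*o*(-4 + X)) = 18*o*(-4 + X))
(27*(2*(-11)))*D(t(1, f(4, 0)), -5) = (27*(2*(-11)))*(18*(-5)*(-4 + 0)) = (27*(-22))*(18*(-5)*(-4)) = -594*360 = -213840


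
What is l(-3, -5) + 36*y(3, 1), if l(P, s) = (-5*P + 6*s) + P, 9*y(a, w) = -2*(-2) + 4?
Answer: 14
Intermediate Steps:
y(a, w) = 8/9 (y(a, w) = (-2*(-2) + 4)/9 = (4 + 4)/9 = (⅑)*8 = 8/9)
l(P, s) = -4*P + 6*s
l(-3, -5) + 36*y(3, 1) = (-4*(-3) + 6*(-5)) + 36*(8/9) = (12 - 30) + 32 = -18 + 32 = 14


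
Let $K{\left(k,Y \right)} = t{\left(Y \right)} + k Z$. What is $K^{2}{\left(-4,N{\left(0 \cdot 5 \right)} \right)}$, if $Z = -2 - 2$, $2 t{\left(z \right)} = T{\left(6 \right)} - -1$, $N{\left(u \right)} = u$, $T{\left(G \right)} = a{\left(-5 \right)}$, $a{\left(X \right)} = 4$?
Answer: $\frac{1369}{4} \approx 342.25$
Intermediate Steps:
$T{\left(G \right)} = 4$
$t{\left(z \right)} = \frac{5}{2}$ ($t{\left(z \right)} = \frac{4 - -1}{2} = \frac{4 + 1}{2} = \frac{1}{2} \cdot 5 = \frac{5}{2}$)
$Z = -4$
$K{\left(k,Y \right)} = \frac{5}{2} - 4 k$ ($K{\left(k,Y \right)} = \frac{5}{2} + k \left(-4\right) = \frac{5}{2} - 4 k$)
$K^{2}{\left(-4,N{\left(0 \cdot 5 \right)} \right)} = \left(\frac{5}{2} - -16\right)^{2} = \left(\frac{5}{2} + 16\right)^{2} = \left(\frac{37}{2}\right)^{2} = \frac{1369}{4}$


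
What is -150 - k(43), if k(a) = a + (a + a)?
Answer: -279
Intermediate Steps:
k(a) = 3*a (k(a) = a + 2*a = 3*a)
-150 - k(43) = -150 - 3*43 = -150 - 1*129 = -150 - 129 = -279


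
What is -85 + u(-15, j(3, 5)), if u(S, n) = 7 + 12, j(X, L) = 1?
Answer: -66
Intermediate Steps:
u(S, n) = 19
-85 + u(-15, j(3, 5)) = -85 + 19 = -66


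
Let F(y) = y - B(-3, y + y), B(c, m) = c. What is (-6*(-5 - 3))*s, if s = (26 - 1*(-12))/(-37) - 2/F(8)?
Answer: -23616/407 ≈ -58.025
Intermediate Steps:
F(y) = 3 + y (F(y) = y - 1*(-3) = y + 3 = 3 + y)
s = -492/407 (s = (26 - 1*(-12))/(-37) - 2/(3 + 8) = (26 + 12)*(-1/37) - 2/11 = 38*(-1/37) - 2*1/11 = -38/37 - 2/11 = -492/407 ≈ -1.2088)
(-6*(-5 - 3))*s = -6*(-5 - 3)*(-492/407) = -6*(-8)*(-492/407) = 48*(-492/407) = -23616/407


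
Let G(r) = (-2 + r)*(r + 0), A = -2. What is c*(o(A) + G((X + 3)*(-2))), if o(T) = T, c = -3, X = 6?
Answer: -1074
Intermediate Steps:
G(r) = r*(-2 + r) (G(r) = (-2 + r)*r = r*(-2 + r))
c*(o(A) + G((X + 3)*(-2))) = -3*(-2 + ((6 + 3)*(-2))*(-2 + (6 + 3)*(-2))) = -3*(-2 + (9*(-2))*(-2 + 9*(-2))) = -3*(-2 - 18*(-2 - 18)) = -3*(-2 - 18*(-20)) = -3*(-2 + 360) = -3*358 = -1074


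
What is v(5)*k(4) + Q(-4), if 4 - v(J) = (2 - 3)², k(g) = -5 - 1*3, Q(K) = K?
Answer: -28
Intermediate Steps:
k(g) = -8 (k(g) = -5 - 3 = -8)
v(J) = 3 (v(J) = 4 - (2 - 3)² = 4 - 1*(-1)² = 4 - 1*1 = 4 - 1 = 3)
v(5)*k(4) + Q(-4) = 3*(-8) - 4 = -24 - 4 = -28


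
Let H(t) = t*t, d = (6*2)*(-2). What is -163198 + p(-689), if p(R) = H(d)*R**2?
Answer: 273276098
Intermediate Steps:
d = -24 (d = 12*(-2) = -24)
H(t) = t**2
p(R) = 576*R**2 (p(R) = (-24)**2*R**2 = 576*R**2)
-163198 + p(-689) = -163198 + 576*(-689)**2 = -163198 + 576*474721 = -163198 + 273439296 = 273276098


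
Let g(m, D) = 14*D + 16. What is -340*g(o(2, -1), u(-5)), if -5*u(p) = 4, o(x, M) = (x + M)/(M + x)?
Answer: -1632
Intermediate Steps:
o(x, M) = 1 (o(x, M) = (M + x)/(M + x) = 1)
u(p) = -⅘ (u(p) = -⅕*4 = -⅘)
g(m, D) = 16 + 14*D
-340*g(o(2, -1), u(-5)) = -340*(16 + 14*(-⅘)) = -340*(16 - 56/5) = -340*24/5 = -1632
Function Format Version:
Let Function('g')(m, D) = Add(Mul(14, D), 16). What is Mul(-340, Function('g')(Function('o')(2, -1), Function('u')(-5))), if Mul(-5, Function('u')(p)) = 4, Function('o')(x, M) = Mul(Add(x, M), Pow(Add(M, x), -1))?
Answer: -1632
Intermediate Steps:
Function('o')(x, M) = 1 (Function('o')(x, M) = Mul(Add(M, x), Pow(Add(M, x), -1)) = 1)
Function('u')(p) = Rational(-4, 5) (Function('u')(p) = Mul(Rational(-1, 5), 4) = Rational(-4, 5))
Function('g')(m, D) = Add(16, Mul(14, D))
Mul(-340, Function('g')(Function('o')(2, -1), Function('u')(-5))) = Mul(-340, Add(16, Mul(14, Rational(-4, 5)))) = Mul(-340, Add(16, Rational(-56, 5))) = Mul(-340, Rational(24, 5)) = -1632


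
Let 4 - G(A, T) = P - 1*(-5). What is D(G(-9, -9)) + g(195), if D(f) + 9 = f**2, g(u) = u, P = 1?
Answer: 190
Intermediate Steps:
G(A, T) = -2 (G(A, T) = 4 - (1 - 1*(-5)) = 4 - (1 + 5) = 4 - 1*6 = 4 - 6 = -2)
D(f) = -9 + f**2
D(G(-9, -9)) + g(195) = (-9 + (-2)**2) + 195 = (-9 + 4) + 195 = -5 + 195 = 190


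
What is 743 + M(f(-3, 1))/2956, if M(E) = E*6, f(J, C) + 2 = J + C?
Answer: 549071/739 ≈ 742.99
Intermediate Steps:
f(J, C) = -2 + C + J (f(J, C) = -2 + (J + C) = -2 + (C + J) = -2 + C + J)
M(E) = 6*E
743 + M(f(-3, 1))/2956 = 743 + (6*(-2 + 1 - 3))/2956 = 743 + (6*(-4))*(1/2956) = 743 - 24*1/2956 = 743 - 6/739 = 549071/739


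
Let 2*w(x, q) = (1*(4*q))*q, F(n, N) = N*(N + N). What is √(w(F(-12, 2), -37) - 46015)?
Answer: I*√43277 ≈ 208.03*I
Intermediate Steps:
F(n, N) = 2*N² (F(n, N) = N*(2*N) = 2*N²)
w(x, q) = 2*q² (w(x, q) = ((1*(4*q))*q)/2 = ((4*q)*q)/2 = (4*q²)/2 = 2*q²)
√(w(F(-12, 2), -37) - 46015) = √(2*(-37)² - 46015) = √(2*1369 - 46015) = √(2738 - 46015) = √(-43277) = I*√43277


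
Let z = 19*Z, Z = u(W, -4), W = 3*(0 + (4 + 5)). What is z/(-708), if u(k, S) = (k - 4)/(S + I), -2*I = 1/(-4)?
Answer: 874/5487 ≈ 0.15929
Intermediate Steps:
I = ⅛ (I = -½/(-4) = -½*(-¼) = ⅛ ≈ 0.12500)
W = 27 (W = 3*(0 + 9) = 3*9 = 27)
u(k, S) = (-4 + k)/(⅛ + S) (u(k, S) = (k - 4)/(S + ⅛) = (-4 + k)/(⅛ + S))
Z = -184/31 (Z = 8*(-4 + 27)/(1 + 8*(-4)) = 8*23/(1 - 32) = 8*23/(-31) = 8*(-1/31)*23 = -184/31 ≈ -5.9355)
z = -3496/31 (z = 19*(-184/31) = -3496/31 ≈ -112.77)
z/(-708) = -3496/31/(-708) = -3496/31*(-1/708) = 874/5487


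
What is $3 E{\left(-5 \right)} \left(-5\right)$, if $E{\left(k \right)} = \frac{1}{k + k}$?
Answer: $\frac{3}{2} \approx 1.5$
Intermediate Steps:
$E{\left(k \right)} = \frac{1}{2 k}$
$3 E{\left(-5 \right)} \left(-5\right) = 3 \frac{1}{2 \left(-5\right)} \left(-5\right) = 3 \cdot \frac{1}{2} \left(- \frac{1}{5}\right) \left(-5\right) = 3 \left(- \frac{1}{10}\right) \left(-5\right) = \left(- \frac{3}{10}\right) \left(-5\right) = \frac{3}{2}$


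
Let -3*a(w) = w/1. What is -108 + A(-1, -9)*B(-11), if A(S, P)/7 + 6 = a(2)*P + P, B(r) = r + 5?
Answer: 270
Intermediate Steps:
a(w) = -w/3 (a(w) = -w/(3*1) = -w/3)
B(r) = 5 + r
A(S, P) = -42 + 7*P/3 (A(S, P) = -42 + 7*((-⅓*2)*P + P) = -42 + 7*(-2*P/3 + P) = -42 + 7*(P/3) = -42 + 7*P/3)
-108 + A(-1, -9)*B(-11) = -108 + (-42 + (7/3)*(-9))*(5 - 11) = -108 + (-42 - 21)*(-6) = -108 - 63*(-6) = -108 + 378 = 270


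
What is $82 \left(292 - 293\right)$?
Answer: $-82$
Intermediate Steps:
$82 \left(292 - 293\right) = 82 \left(-1\right) = -82$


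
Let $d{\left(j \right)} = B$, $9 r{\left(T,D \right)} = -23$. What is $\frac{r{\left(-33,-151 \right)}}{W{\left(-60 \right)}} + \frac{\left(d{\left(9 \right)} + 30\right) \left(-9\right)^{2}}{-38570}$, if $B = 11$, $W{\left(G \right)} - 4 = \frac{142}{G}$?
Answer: $- \frac{1337041}{809970} \approx -1.6507$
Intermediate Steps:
$r{\left(T,D \right)} = - \frac{23}{9}$ ($r{\left(T,D \right)} = \frac{1}{9} \left(-23\right) = - \frac{23}{9}$)
$W{\left(G \right)} = 4 + \frac{142}{G}$
$d{\left(j \right)} = 11$
$\frac{r{\left(-33,-151 \right)}}{W{\left(-60 \right)}} + \frac{\left(d{\left(9 \right)} + 30\right) \left(-9\right)^{2}}{-38570} = - \frac{23}{9 \left(4 + \frac{142}{-60}\right)} + \frac{\left(11 + 30\right) \left(-9\right)^{2}}{-38570} = - \frac{23}{9 \left(4 + 142 \left(- \frac{1}{60}\right)\right)} + 41 \cdot 81 \left(- \frac{1}{38570}\right) = - \frac{23}{9 \left(4 - \frac{71}{30}\right)} + 3321 \left(- \frac{1}{38570}\right) = - \frac{23}{9 \cdot \frac{49}{30}} - \frac{3321}{38570} = \left(- \frac{23}{9}\right) \frac{30}{49} - \frac{3321}{38570} = - \frac{230}{147} - \frac{3321}{38570} = - \frac{1337041}{809970}$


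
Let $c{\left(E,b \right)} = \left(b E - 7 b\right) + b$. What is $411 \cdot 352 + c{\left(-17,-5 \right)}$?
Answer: $144787$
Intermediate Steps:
$c{\left(E,b \right)} = - 6 b + E b$ ($c{\left(E,b \right)} = \left(E b - 7 b\right) + b = \left(- 7 b + E b\right) + b = - 6 b + E b$)
$411 \cdot 352 + c{\left(-17,-5 \right)} = 411 \cdot 352 - 5 \left(-6 - 17\right) = 144672 - -115 = 144672 + 115 = 144787$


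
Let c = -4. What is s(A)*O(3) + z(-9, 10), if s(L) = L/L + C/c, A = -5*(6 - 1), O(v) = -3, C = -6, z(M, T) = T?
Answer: 5/2 ≈ 2.5000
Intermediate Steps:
A = -25 (A = -5*5 = -25)
s(L) = 5/2 (s(L) = L/L - 6/(-4) = 1 - 6*(-1/4) = 1 + 3/2 = 5/2)
s(A)*O(3) + z(-9, 10) = (5/2)*(-3) + 10 = -15/2 + 10 = 5/2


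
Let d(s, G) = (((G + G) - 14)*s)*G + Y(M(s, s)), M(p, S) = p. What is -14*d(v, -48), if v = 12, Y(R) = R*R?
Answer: -889056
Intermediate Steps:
Y(R) = R**2
d(s, G) = s**2 + G*s*(-14 + 2*G) (d(s, G) = (((G + G) - 14)*s)*G + s**2 = ((2*G - 14)*s)*G + s**2 = ((-14 + 2*G)*s)*G + s**2 = (s*(-14 + 2*G))*G + s**2 = G*s*(-14 + 2*G) + s**2 = s**2 + G*s*(-14 + 2*G))
-14*d(v, -48) = -168*(12 - 14*(-48) + 2*(-48)**2) = -168*(12 + 672 + 2*2304) = -168*(12 + 672 + 4608) = -168*5292 = -14*63504 = -889056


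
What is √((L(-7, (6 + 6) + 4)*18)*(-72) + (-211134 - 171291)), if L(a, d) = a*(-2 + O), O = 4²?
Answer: I*√255417 ≈ 505.39*I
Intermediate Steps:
O = 16
L(a, d) = 14*a (L(a, d) = a*(-2 + 16) = a*14 = 14*a)
√((L(-7, (6 + 6) + 4)*18)*(-72) + (-211134 - 171291)) = √(((14*(-7))*18)*(-72) + (-211134 - 171291)) = √(-98*18*(-72) - 382425) = √(-1764*(-72) - 382425) = √(127008 - 382425) = √(-255417) = I*√255417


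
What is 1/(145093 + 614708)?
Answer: 1/759801 ≈ 1.3161e-6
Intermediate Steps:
1/(145093 + 614708) = 1/759801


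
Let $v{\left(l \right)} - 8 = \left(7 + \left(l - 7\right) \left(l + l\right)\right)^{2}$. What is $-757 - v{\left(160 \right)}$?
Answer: $-2397767854$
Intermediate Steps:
$v{\left(l \right)} = 8 + \left(7 + 2 l \left(-7 + l\right)\right)^{2}$ ($v{\left(l \right)} = 8 + \left(7 + \left(l - 7\right) \left(l + l\right)\right)^{2} = 8 + \left(7 + \left(-7 + l\right) 2 l\right)^{2} = 8 + \left(7 + 2 l \left(-7 + l\right)\right)^{2}$)
$-757 - v{\left(160 \right)} = -757 - \left(8 + \left(7 - 2240 + 2 \cdot 160^{2}\right)^{2}\right) = -757 - \left(8 + \left(7 - 2240 + 2 \cdot 25600\right)^{2}\right) = -757 - \left(8 + \left(7 - 2240 + 51200\right)^{2}\right) = -757 - \left(8 + 48967^{2}\right) = -757 - \left(8 + 2397767089\right) = -757 - 2397767097 = -2397767854$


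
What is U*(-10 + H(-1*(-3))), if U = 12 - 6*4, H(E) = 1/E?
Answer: 116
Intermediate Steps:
U = -12 (U = 12 - 24 = -12)
U*(-10 + H(-1*(-3))) = -12*(-10 + 1/(-1*(-3))) = -12*(-10 + 1/3) = -12*(-10 + ⅓) = -12*(-29/3) = 116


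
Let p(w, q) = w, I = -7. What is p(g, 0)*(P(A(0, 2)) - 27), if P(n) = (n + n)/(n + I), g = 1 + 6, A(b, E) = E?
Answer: -973/5 ≈ -194.60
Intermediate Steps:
g = 7
P(n) = 2*n/(-7 + n) (P(n) = (n + n)/(n - 7) = (2*n)/(-7 + n) = 2*n/(-7 + n))
p(g, 0)*(P(A(0, 2)) - 27) = 7*(2*2/(-7 + 2) - 27) = 7*(2*2/(-5) - 27) = 7*(2*2*(-⅕) - 27) = 7*(-⅘ - 27) = 7*(-139/5) = -973/5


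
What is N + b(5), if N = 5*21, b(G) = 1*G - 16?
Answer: 94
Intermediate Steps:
b(G) = -16 + G (b(G) = G - 16 = -16 + G)
N = 105
N + b(5) = 105 + (-16 + 5) = 105 - 11 = 94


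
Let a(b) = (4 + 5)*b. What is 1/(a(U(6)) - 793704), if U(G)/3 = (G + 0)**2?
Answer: -1/792732 ≈ -1.2615e-6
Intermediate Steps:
U(G) = 3*G**2 (U(G) = 3*(G + 0)**2 = 3*G**2)
a(b) = 9*b
1/(a(U(6)) - 793704) = 1/(9*(3*6**2) - 793704) = 1/(9*(3*36) - 793704) = 1/(9*108 - 793704) = 1/(972 - 793704) = 1/(-792732) = -1/792732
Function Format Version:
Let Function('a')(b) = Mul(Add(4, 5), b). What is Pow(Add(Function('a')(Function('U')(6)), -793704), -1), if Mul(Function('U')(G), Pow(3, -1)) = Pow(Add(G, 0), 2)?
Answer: Rational(-1, 792732) ≈ -1.2615e-6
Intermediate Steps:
Function('U')(G) = Mul(3, Pow(G, 2)) (Function('U')(G) = Mul(3, Pow(Add(G, 0), 2)) = Mul(3, Pow(G, 2)))
Function('a')(b) = Mul(9, b)
Pow(Add(Function('a')(Function('U')(6)), -793704), -1) = Pow(Add(Mul(9, Mul(3, Pow(6, 2))), -793704), -1) = Pow(Add(Mul(9, Mul(3, 36)), -793704), -1) = Pow(Add(Mul(9, 108), -793704), -1) = Pow(Add(972, -793704), -1) = Pow(-792732, -1) = Rational(-1, 792732)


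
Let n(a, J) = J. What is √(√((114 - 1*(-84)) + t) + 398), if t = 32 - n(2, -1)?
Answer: √(398 + √231) ≈ 20.327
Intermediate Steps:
t = 33 (t = 32 - 1*(-1) = 32 + 1 = 33)
√(√((114 - 1*(-84)) + t) + 398) = √(√((114 - 1*(-84)) + 33) + 398) = √(√((114 + 84) + 33) + 398) = √(√(198 + 33) + 398) = √(√231 + 398) = √(398 + √231)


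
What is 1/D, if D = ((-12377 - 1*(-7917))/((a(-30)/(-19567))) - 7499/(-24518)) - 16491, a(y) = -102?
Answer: -73554/64144042657 ≈ -1.1467e-6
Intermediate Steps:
D = -64144042657/73554 (D = ((-12377 - 1*(-7917))/((-102/(-19567))) - 7499/(-24518)) - 16491 = ((-12377 + 7917)/((-102*(-1/19567))) - 7499*(-1/24518)) - 16491 = (-4460/6/1151 + 7499/24518) - 16491 = (-4460*1151/6 + 7499/24518) - 16491 = (-2566730/3 + 7499/24518) - 16491 = -62931063643/73554 - 16491 = -64144042657/73554 ≈ -8.7207e+5)
1/D = 1/(-64144042657/73554) = -73554/64144042657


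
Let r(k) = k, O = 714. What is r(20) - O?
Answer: -694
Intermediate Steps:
r(20) - O = 20 - 1*714 = 20 - 714 = -694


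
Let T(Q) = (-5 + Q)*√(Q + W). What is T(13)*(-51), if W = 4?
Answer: -408*√17 ≈ -1682.2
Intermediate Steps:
T(Q) = √(4 + Q)*(-5 + Q) (T(Q) = (-5 + Q)*√(Q + 4) = (-5 + Q)*√(4 + Q) = √(4 + Q)*(-5 + Q))
T(13)*(-51) = (√(4 + 13)*(-5 + 13))*(-51) = (√17*8)*(-51) = (8*√17)*(-51) = -408*√17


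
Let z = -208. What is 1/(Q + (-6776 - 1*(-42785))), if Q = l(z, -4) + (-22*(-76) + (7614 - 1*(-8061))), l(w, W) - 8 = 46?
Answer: 1/53410 ≈ 1.8723e-5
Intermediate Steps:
l(w, W) = 54 (l(w, W) = 8 + 46 = 54)
Q = 17401 (Q = 54 + (-22*(-76) + (7614 - 1*(-8061))) = 54 + (1672 + (7614 + 8061)) = 54 + (1672 + 15675) = 54 + 17347 = 17401)
1/(Q + (-6776 - 1*(-42785))) = 1/(17401 + (-6776 - 1*(-42785))) = 1/(17401 + (-6776 + 42785)) = 1/(17401 + 36009) = 1/53410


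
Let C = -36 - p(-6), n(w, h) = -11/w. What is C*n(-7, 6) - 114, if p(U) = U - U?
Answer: -1194/7 ≈ -170.57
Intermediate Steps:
p(U) = 0
C = -36 (C = -36 - 1*0 = -36 + 0 = -36)
C*n(-7, 6) - 114 = -(-396)/(-7) - 114 = -(-396)*(-1)/7 - 114 = -36*11/7 - 114 = -396/7 - 114 = -1194/7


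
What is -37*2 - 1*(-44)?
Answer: -30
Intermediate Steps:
-37*2 - 1*(-44) = -74 + 44 = -30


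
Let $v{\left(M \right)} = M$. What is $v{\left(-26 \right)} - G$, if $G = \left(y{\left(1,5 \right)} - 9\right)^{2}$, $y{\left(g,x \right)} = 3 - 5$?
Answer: $-147$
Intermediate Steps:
$y{\left(g,x \right)} = -2$
$G = 121$ ($G = \left(-2 - 9\right)^{2} = \left(-11\right)^{2} = 121$)
$v{\left(-26 \right)} - G = -26 - 121 = -147$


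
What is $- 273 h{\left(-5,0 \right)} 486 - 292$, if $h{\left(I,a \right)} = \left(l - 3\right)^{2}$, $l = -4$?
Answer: $-6501514$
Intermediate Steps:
$h{\left(I,a \right)} = 49$ ($h{\left(I,a \right)} = \left(-4 - 3\right)^{2} = \left(-7\right)^{2} = 49$)
$- 273 h{\left(-5,0 \right)} 486 - 292 = \left(-273\right) 49 \cdot 486 - 292 = \left(-13377\right) 486 - 292 = -6501222 - 292 = -6501514$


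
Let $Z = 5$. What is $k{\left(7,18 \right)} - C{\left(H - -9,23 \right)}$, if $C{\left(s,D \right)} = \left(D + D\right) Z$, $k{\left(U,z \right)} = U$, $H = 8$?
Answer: $-223$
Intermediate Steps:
$C{\left(s,D \right)} = 10 D$ ($C{\left(s,D \right)} = \left(D + D\right) 5 = 2 D 5 = 10 D$)
$k{\left(7,18 \right)} - C{\left(H - -9,23 \right)} = 7 - 10 \cdot 23 = 7 - 230 = -223$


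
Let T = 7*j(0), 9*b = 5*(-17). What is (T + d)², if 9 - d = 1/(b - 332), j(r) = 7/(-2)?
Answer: 9071610025/37773316 ≈ 240.16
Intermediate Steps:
j(r) = -7/2 (j(r) = 7*(-½) = -7/2)
b = -85/9 (b = (5*(-17))/9 = (⅑)*(-85) = -85/9 ≈ -9.4444)
T = -49/2 (T = 7*(-7/2) = -49/2 ≈ -24.500)
d = 27666/3073 (d = 9 - 1/(-85/9 - 332) = 9 - 1/(-3073/9) = 9 - 1*(-9/3073) = 9 + 9/3073 = 27666/3073 ≈ 9.0029)
(T + d)² = (-49/2 + 27666/3073)² = (-95245/6146)² = 9071610025/37773316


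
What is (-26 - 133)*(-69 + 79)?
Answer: -1590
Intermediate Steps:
(-26 - 133)*(-69 + 79) = -159*10 = -1590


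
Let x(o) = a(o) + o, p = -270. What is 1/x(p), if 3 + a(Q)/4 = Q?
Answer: -1/1362 ≈ -0.00073421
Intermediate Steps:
a(Q) = -12 + 4*Q
x(o) = -12 + 5*o (x(o) = (-12 + 4*o) + o = -12 + 5*o)
1/x(p) = 1/(-12 + 5*(-270)) = 1/(-12 - 1350) = 1/(-1362) = -1/1362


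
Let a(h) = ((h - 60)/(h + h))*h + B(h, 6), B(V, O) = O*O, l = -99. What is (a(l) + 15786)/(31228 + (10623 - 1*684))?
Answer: 31485/82334 ≈ 0.38241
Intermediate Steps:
B(V, O) = O²
a(h) = 6 + h/2 (a(h) = ((h - 60)/(h + h))*h + 6² = ((-60 + h)/((2*h)))*h + 36 = ((-60 + h)*(1/(2*h)))*h + 36 = ((-60 + h)/(2*h))*h + 36 = (-30 + h/2) + 36 = 6 + h/2)
(a(l) + 15786)/(31228 + (10623 - 1*684)) = ((6 + (½)*(-99)) + 15786)/(31228 + (10623 - 1*684)) = ((6 - 99/2) + 15786)/(31228 + (10623 - 684)) = (-87/2 + 15786)/(31228 + 9939) = (31485/2)/41167 = (31485/2)*(1/41167) = 31485/82334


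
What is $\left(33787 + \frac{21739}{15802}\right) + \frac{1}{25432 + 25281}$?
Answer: $\frac{27076883415771}{801366826} \approx 33788.0$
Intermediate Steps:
$\left(33787 + \frac{21739}{15802}\right) + \frac{1}{25432 + 25281} = \left(33787 + 21739 \cdot \frac{1}{15802}\right) + \frac{1}{50713} = \left(33787 + \frac{21739}{15802}\right) + \frac{1}{50713} = \frac{533923913}{15802} + \frac{1}{50713} = \frac{27076883415771}{801366826}$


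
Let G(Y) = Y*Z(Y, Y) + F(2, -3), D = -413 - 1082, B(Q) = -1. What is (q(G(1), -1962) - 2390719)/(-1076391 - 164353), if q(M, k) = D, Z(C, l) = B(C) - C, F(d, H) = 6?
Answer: 1196107/620372 ≈ 1.9280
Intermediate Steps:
D = -1495
Z(C, l) = -1 - C
G(Y) = 6 + Y*(-1 - Y) (G(Y) = Y*(-1 - Y) + 6 = 6 + Y*(-1 - Y))
q(M, k) = -1495
(q(G(1), -1962) - 2390719)/(-1076391 - 164353) = (-1495 - 2390719)/(-1076391 - 164353) = -2392214/(-1240744) = -2392214*(-1/1240744) = 1196107/620372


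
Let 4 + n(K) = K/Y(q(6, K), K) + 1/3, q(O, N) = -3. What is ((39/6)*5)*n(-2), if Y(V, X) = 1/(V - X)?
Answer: -325/6 ≈ -54.167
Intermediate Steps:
n(K) = -11/3 + K*(-3 - K) (n(K) = -4 + (K/(1/(-3 - K)) + 1/3) = -4 + (K*(-3 - K) + 1*(⅓)) = -4 + (K*(-3 - K) + ⅓) = -4 + (⅓ + K*(-3 - K)) = -11/3 + K*(-3 - K))
((39/6)*5)*n(-2) = ((39/6)*5)*(-11/3 - 1*(-2)*(3 - 2)) = ((39*(⅙))*5)*(-11/3 - 1*(-2)*1) = ((13/2)*5)*(-11/3 + 2) = (65/2)*(-5/3) = -325/6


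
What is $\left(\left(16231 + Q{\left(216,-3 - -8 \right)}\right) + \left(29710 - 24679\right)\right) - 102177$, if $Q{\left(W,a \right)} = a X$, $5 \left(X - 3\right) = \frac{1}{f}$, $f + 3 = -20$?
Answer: $- \frac{1860701}{23} \approx -80900.0$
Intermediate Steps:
$f = -23$ ($f = -3 - 20 = -23$)
$X = \frac{344}{115}$ ($X = 3 + \frac{1}{5 \left(-23\right)} = 3 + \frac{1}{5} \left(- \frac{1}{23}\right) = 3 - \frac{1}{115} = \frac{344}{115} \approx 2.9913$)
$Q{\left(W,a \right)} = \frac{344 a}{115}$ ($Q{\left(W,a \right)} = a \frac{344}{115} = \frac{344 a}{115}$)
$\left(\left(16231 + Q{\left(216,-3 - -8 \right)}\right) + \left(29710 - 24679\right)\right) - 102177 = \left(\left(16231 + \frac{344 \left(-3 - -8\right)}{115}\right) + \left(29710 - 24679\right)\right) - 102177 = \left(\left(16231 + \frac{344 \left(-3 + 8\right)}{115}\right) + 5031\right) - 102177 = \left(\left(16231 + \frac{344}{115} \cdot 5\right) + 5031\right) - 102177 = \left(\left(16231 + \frac{344}{23}\right) + 5031\right) - 102177 = \left(\frac{373657}{23} + 5031\right) - 102177 = \frac{489370}{23} - 102177 = - \frac{1860701}{23}$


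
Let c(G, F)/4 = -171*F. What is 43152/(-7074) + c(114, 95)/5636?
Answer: -29286383/1661211 ≈ -17.630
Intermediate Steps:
c(G, F) = -684*F (c(G, F) = 4*(-171*F) = -684*F)
43152/(-7074) + c(114, 95)/5636 = 43152/(-7074) - 684*95/5636 = 43152*(-1/7074) - 64980*1/5636 = -7192/1179 - 16245/1409 = -29286383/1661211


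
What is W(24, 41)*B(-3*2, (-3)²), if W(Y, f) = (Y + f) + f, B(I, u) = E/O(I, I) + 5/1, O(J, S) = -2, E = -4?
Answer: 742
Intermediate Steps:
B(I, u) = 7 (B(I, u) = -4/(-2) + 5/1 = -4*(-½) + 5*1 = 2 + 5 = 7)
W(Y, f) = Y + 2*f
W(24, 41)*B(-3*2, (-3)²) = (24 + 2*41)*7 = (24 + 82)*7 = 106*7 = 742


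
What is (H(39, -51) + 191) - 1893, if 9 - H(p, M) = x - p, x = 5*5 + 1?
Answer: -1680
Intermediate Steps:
x = 26 (x = 25 + 1 = 26)
H(p, M) = -17 + p (H(p, M) = 9 - (26 - p) = 9 + (-26 + p) = -17 + p)
(H(39, -51) + 191) - 1893 = ((-17 + 39) + 191) - 1893 = (22 + 191) - 1893 = 213 - 1893 = -1680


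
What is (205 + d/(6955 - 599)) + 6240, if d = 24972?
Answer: 10247348/1589 ≈ 6448.9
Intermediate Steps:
(205 + d/(6955 - 599)) + 6240 = (205 + 24972/(6955 - 599)) + 6240 = (205 + 24972/6356) + 6240 = (205 + 24972*(1/6356)) + 6240 = (205 + 6243/1589) + 6240 = 331988/1589 + 6240 = 10247348/1589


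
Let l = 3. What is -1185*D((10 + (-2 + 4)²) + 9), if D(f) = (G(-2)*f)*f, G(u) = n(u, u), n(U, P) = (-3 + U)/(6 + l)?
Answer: 1044775/3 ≈ 3.4826e+5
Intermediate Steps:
n(U, P) = -⅓ + U/9 (n(U, P) = (-3 + U)/(6 + 3) = (-3 + U)/9 = (-3 + U)*(⅑) = -⅓ + U/9)
G(u) = -⅓ + u/9
D(f) = -5*f²/9 (D(f) = ((-⅓ + (⅑)*(-2))*f)*f = ((-⅓ - 2/9)*f)*f = (-5*f/9)*f = -5*f²/9)
-1185*D((10 + (-2 + 4)²) + 9) = -(-1975)*((10 + (-2 + 4)²) + 9)²/3 = -(-1975)*((10 + 2²) + 9)²/3 = -(-1975)*((10 + 4) + 9)²/3 = -(-1975)*(14 + 9)²/3 = -(-1975)*23²/3 = -(-1975)*529/3 = -1185*(-2645/9) = 1044775/3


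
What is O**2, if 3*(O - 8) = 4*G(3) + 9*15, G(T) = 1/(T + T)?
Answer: 229441/81 ≈ 2832.6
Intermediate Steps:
G(T) = 1/(2*T)
O = 479/9 (O = 8 + (4*((1/2)/3) + 9*15)/3 = 8 + (4*((1/2)*(1/3)) + 135)/3 = 8 + (4*(1/6) + 135)/3 = 8 + (2/3 + 135)/3 = 8 + (1/3)*(407/3) = 8 + 407/9 = 479/9 ≈ 53.222)
O**2 = (479/9)**2 = 229441/81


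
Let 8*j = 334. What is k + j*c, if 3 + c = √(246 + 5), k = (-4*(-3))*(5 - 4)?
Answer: -453/4 + 167*√251/4 ≈ 548.19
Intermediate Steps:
k = 12 (k = 12*1 = 12)
j = 167/4 (j = (⅛)*334 = 167/4 ≈ 41.750)
c = -3 + √251 (c = -3 + √(246 + 5) = -3 + √251 ≈ 12.843)
k + j*c = 12 + 167*(-3 + √251)/4 = 12 + (-501/4 + 167*√251/4) = -453/4 + 167*√251/4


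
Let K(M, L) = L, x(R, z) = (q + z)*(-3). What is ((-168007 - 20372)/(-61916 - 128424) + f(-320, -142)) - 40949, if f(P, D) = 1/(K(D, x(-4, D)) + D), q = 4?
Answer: -529994963523/12943120 ≈ -40948.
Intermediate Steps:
x(R, z) = -12 - 3*z (x(R, z) = (4 + z)*(-3) = -12 - 3*z)
f(P, D) = 1/(-12 - 2*D) (f(P, D) = 1/((-12 - 3*D) + D) = 1/(-12 - 2*D))
((-168007 - 20372)/(-61916 - 128424) + f(-320, -142)) - 40949 = ((-168007 - 20372)/(-61916 - 128424) - 1/(12 + 2*(-142))) - 40949 = (-188379/(-190340) - 1/(12 - 284)) - 40949 = (-188379*(-1/190340) - 1/(-272)) - 40949 = (188379/190340 - 1*(-1/272)) - 40949 = (188379/190340 + 1/272) - 40949 = 12857357/12943120 - 40949 = -529994963523/12943120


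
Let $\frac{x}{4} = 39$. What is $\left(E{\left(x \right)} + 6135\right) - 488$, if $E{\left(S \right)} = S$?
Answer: $5803$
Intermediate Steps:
$x = 156$ ($x = 4 \cdot 39 = 156$)
$\left(E{\left(x \right)} + 6135\right) - 488 = \left(156 + 6135\right) - 488 = 6291 - 488 = 5803$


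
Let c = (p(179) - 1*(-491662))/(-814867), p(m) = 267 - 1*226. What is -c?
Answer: 491703/814867 ≈ 0.60341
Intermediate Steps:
p(m) = 41 (p(m) = 267 - 226 = 41)
c = -491703/814867 (c = (41 - 1*(-491662))/(-814867) = (41 + 491662)*(-1/814867) = 491703*(-1/814867) = -491703/814867 ≈ -0.60341)
-c = -1*(-491703/814867) = 491703/814867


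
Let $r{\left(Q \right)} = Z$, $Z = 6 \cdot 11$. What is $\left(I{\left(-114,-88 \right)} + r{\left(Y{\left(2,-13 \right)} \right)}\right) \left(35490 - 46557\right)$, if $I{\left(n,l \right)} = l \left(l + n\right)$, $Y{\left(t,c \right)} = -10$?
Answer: $-197457414$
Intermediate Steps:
$Z = 66$
$r{\left(Q \right)} = 66$
$\left(I{\left(-114,-88 \right)} + r{\left(Y{\left(2,-13 \right)} \right)}\right) \left(35490 - 46557\right) = \left(- 88 \left(-88 - 114\right) + 66\right) \left(35490 - 46557\right) = \left(\left(-88\right) \left(-202\right) + 66\right) \left(-11067\right) = \left(17776 + 66\right) \left(-11067\right) = 17842 \left(-11067\right) = -197457414$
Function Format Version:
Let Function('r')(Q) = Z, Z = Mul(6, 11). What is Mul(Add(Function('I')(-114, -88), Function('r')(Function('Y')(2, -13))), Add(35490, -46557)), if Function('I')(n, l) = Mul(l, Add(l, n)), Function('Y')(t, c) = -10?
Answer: -197457414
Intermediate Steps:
Z = 66
Function('r')(Q) = 66
Mul(Add(Function('I')(-114, -88), Function('r')(Function('Y')(2, -13))), Add(35490, -46557)) = Mul(Add(Mul(-88, Add(-88, -114)), 66), Add(35490, -46557)) = Mul(Add(Mul(-88, -202), 66), -11067) = Mul(Add(17776, 66), -11067) = Mul(17842, -11067) = -197457414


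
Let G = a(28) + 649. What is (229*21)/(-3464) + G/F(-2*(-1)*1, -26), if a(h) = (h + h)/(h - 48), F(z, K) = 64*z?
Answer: 1014303/277120 ≈ 3.6602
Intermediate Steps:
a(h) = 2*h/(-48 + h) (a(h) = (2*h)/(-48 + h) = 2*h/(-48 + h))
G = 3231/5 (G = 2*28/(-48 + 28) + 649 = 2*28/(-20) + 649 = 2*28*(-1/20) + 649 = -14/5 + 649 = 3231/5 ≈ 646.20)
(229*21)/(-3464) + G/F(-2*(-1)*1, -26) = (229*21)/(-3464) + 3231/(5*((64*(-2*(-1)*1)))) = 4809*(-1/3464) + 3231/(5*((64*(2*1)))) = -4809/3464 + 3231/(5*((64*2))) = -4809/3464 + (3231/5)/128 = -4809/3464 + (3231/5)*(1/128) = -4809/3464 + 3231/640 = 1014303/277120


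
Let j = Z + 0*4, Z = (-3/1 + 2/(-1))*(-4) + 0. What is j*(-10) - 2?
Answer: -202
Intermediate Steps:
Z = 20 (Z = (-3*1 + 2*(-1))*(-4) + 0 = (-3 - 2)*(-4) + 0 = -5*(-4) + 0 = 20 + 0 = 20)
j = 20 (j = 20 + 0*4 = 20 + 0 = 20)
j*(-10) - 2 = 20*(-10) - 2 = -200 - 2 = -202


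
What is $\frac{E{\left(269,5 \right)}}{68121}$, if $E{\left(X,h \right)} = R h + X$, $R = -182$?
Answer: $- \frac{641}{68121} \approx -0.0094097$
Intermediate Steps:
$E{\left(X,h \right)} = X - 182 h$ ($E{\left(X,h \right)} = - 182 h + X = X - 182 h$)
$\frac{E{\left(269,5 \right)}}{68121} = \frac{269 - 910}{68121} = \left(269 - 910\right) \frac{1}{68121} = \left(-641\right) \frac{1}{68121} = - \frac{641}{68121}$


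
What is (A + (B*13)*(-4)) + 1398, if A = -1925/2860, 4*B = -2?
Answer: 74013/52 ≈ 1423.3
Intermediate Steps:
B = -1/2 (B = (1/4)*(-2) = -1/2 ≈ -0.50000)
A = -35/52 (A = -1925*1/2860 = -35/52 ≈ -0.67308)
(A + (B*13)*(-4)) + 1398 = (-35/52 - 1/2*13*(-4)) + 1398 = (-35/52 - 13/2*(-4)) + 1398 = (-35/52 + 26) + 1398 = 1317/52 + 1398 = 74013/52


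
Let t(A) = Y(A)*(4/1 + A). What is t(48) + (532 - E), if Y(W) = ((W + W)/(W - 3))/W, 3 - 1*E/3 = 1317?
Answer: 201434/45 ≈ 4476.3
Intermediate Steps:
E = -3942 (E = 9 - 3*1317 = 9 - 3951 = -3942)
Y(W) = 2/(-3 + W) (Y(W) = ((2*W)/(-3 + W))/W = (2*W/(-3 + W))/W = 2/(-3 + W))
t(A) = 2*(4 + A)/(-3 + A) (t(A) = (2/(-3 + A))*(4/1 + A) = (2/(-3 + A))*(4*1 + A) = (2/(-3 + A))*(4 + A) = 2*(4 + A)/(-3 + A))
t(48) + (532 - E) = 2*(4 + 48)/(-3 + 48) + (532 - 1*(-3942)) = 2*52/45 + (532 + 3942) = 2*(1/45)*52 + 4474 = 104/45 + 4474 = 201434/45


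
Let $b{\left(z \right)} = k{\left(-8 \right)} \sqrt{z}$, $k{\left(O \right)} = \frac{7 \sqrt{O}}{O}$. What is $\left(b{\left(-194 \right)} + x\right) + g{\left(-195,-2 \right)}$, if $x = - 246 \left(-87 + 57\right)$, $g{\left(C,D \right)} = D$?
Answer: $7378 + \frac{7 \sqrt{97}}{2} \approx 7412.5$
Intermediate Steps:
$k{\left(O \right)} = \frac{7}{\sqrt{O}}$
$x = 7380$ ($x = \left(-246\right) \left(-30\right) = 7380$)
$b{\left(z \right)} = - \frac{7 i \sqrt{2} \sqrt{z}}{4}$ ($b{\left(z \right)} = \frac{7}{2 i \sqrt{2}} \sqrt{z} = 7 \left(- \frac{i \sqrt{2}}{4}\right) \sqrt{z} = - \frac{7 i \sqrt{2}}{4} \sqrt{z} = - \frac{7 i \sqrt{2} \sqrt{z}}{4}$)
$\left(b{\left(-194 \right)} + x\right) + g{\left(-195,-2 \right)} = \left(- \frac{7 i \sqrt{2} \sqrt{-194}}{4} + 7380\right) - 2 = \left(- \frac{7 i \sqrt{2} i \sqrt{194}}{4} + 7380\right) - 2 = \left(\frac{7 \sqrt{97}}{2} + 7380\right) - 2 = \left(7380 + \frac{7 \sqrt{97}}{2}\right) - 2 = 7378 + \frac{7 \sqrt{97}}{2}$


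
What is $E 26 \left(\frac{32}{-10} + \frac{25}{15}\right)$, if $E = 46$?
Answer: $- \frac{27508}{15} \approx -1833.9$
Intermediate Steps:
$E 26 \left(\frac{32}{-10} + \frac{25}{15}\right) = 46 \cdot 26 \left(\frac{32}{-10} + \frac{25}{15}\right) = 1196 \left(32 \left(- \frac{1}{10}\right) + 25 \cdot \frac{1}{15}\right) = 1196 \left(- \frac{16}{5} + \frac{5}{3}\right) = 1196 \left(- \frac{23}{15}\right) = - \frac{27508}{15}$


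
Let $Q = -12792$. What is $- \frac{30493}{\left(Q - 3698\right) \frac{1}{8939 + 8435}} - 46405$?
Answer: $- \frac{6924502}{485} \approx -14277.0$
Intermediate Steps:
$- \frac{30493}{\left(Q - 3698\right) \frac{1}{8939 + 8435}} - 46405 = - \frac{30493}{\left(-12792 - 3698\right) \frac{1}{8939 + 8435}} - 46405 = - \frac{30493}{\left(-16490\right) \frac{1}{17374}} - 46405 = - \frac{30493}{- \frac{485}{511}} - 46405 = \left(-30493\right) \left(- \frac{511}{485}\right) - 46405 = \frac{15581923}{485} - 46405 = - \frac{6924502}{485}$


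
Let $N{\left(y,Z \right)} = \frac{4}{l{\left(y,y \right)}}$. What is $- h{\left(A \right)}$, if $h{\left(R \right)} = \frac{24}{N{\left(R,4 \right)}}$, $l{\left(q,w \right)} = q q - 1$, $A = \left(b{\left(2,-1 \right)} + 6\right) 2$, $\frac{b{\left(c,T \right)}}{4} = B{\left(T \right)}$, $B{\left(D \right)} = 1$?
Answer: $-2394$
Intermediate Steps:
$b{\left(c,T \right)} = 4$ ($b{\left(c,T \right)} = 4 \cdot 1 = 4$)
$A = 20$ ($A = \left(4 + 6\right) 2 = 10 \cdot 2 = 20$)
$l{\left(q,w \right)} = -1 + q^{2}$ ($l{\left(q,w \right)} = q^{2} - 1 = -1 + q^{2}$)
$N{\left(y,Z \right)} = \frac{4}{-1 + y^{2}}$
$h{\left(R \right)} = -6 + 6 R^{2}$ ($h{\left(R \right)} = \frac{24}{4 \frac{1}{-1 + R^{2}}} = 24 \left(- \frac{1}{4} + \frac{R^{2}}{4}\right) = -6 + 6 R^{2}$)
$- h{\left(A \right)} = - (-6 + 6 \cdot 20^{2}) = - (-6 + 6 \cdot 400) = - (-6 + 2400) = \left(-1\right) 2394 = -2394$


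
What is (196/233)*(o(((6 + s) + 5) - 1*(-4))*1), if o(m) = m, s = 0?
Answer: 2940/233 ≈ 12.618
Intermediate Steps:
(196/233)*(o(((6 + s) + 5) - 1*(-4))*1) = (196/233)*((((6 + 0) + 5) - 1*(-4))*1) = (196*(1/233))*(((6 + 5) + 4)*1) = 196*((11 + 4)*1)/233 = 196*(15*1)/233 = (196/233)*15 = 2940/233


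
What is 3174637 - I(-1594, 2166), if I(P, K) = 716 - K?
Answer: 3176087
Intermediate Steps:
3174637 - I(-1594, 2166) = 3174637 - (716 - 1*2166) = 3174637 - (716 - 2166) = 3174637 - 1*(-1450) = 3174637 + 1450 = 3176087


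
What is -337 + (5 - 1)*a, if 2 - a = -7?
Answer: -301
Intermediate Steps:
a = 9 (a = 2 - 1*(-7) = 2 + 7 = 9)
-337 + (5 - 1)*a = -337 + (5 - 1)*9 = -337 + 4*9 = -337 + 36 = -301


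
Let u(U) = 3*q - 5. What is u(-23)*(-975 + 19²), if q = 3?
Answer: -2456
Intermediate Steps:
u(U) = 4 (u(U) = 3*3 - 5 = 9 - 5 = 4)
u(-23)*(-975 + 19²) = 4*(-975 + 19²) = 4*(-975 + 361) = 4*(-614) = -2456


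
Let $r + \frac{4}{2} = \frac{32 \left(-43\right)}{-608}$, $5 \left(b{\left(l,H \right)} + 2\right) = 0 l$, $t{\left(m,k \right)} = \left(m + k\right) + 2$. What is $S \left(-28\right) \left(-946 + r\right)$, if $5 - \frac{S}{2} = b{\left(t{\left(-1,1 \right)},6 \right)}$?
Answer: $\frac{7043848}{19} \approx 3.7073 \cdot 10^{5}$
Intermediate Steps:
$t{\left(m,k \right)} = 2 + k + m$ ($t{\left(m,k \right)} = \left(k + m\right) + 2 = 2 + k + m$)
$b{\left(l,H \right)} = -2$ ($b{\left(l,H \right)} = -2 + \frac{0 l}{5} = -2 + \frac{1}{5} \cdot 0 = -2 + 0 = -2$)
$S = 14$ ($S = 10 - -4 = 10 + 4 = 14$)
$r = \frac{5}{19}$ ($r = -2 + \frac{32 \left(-43\right)}{-608} = -2 - - \frac{43}{19} = -2 + \frac{43}{19} = \frac{5}{19} \approx 0.26316$)
$S \left(-28\right) \left(-946 + r\right) = 14 \left(-28\right) \left(-946 + \frac{5}{19}\right) = \left(-392\right) \left(- \frac{17969}{19}\right) = \frac{7043848}{19}$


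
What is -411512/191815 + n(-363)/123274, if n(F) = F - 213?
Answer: -25419607864/11822901155 ≈ -2.1500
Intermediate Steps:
n(F) = -213 + F
-411512/191815 + n(-363)/123274 = -411512/191815 + (-213 - 363)/123274 = -411512*1/191815 - 576*1/123274 = -411512/191815 - 288/61637 = -25419607864/11822901155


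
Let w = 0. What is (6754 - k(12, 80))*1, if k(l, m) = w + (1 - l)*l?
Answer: 6886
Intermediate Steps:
k(l, m) = l*(1 - l) (k(l, m) = 0 + (1 - l)*l = 0 + l*(1 - l) = l*(1 - l))
(6754 - k(12, 80))*1 = (6754 - 12*(1 - 1*12))*1 = (6754 - 12*(1 - 12))*1 = (6754 - 12*(-11))*1 = (6754 - 1*(-132))*1 = (6754 + 132)*1 = 6886*1 = 6886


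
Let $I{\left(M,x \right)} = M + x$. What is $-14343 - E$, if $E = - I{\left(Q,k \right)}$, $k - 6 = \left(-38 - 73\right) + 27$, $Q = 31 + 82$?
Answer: $-14308$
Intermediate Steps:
$Q = 113$
$k = -78$ ($k = 6 + \left(\left(-38 - 73\right) + 27\right) = 6 + \left(-111 + 27\right) = 6 - 84 = -78$)
$E = -35$ ($E = - (113 - 78) = \left(-1\right) 35 = -35$)
$-14343 - E = -14343 - -35 = -14343 + 35 = -14308$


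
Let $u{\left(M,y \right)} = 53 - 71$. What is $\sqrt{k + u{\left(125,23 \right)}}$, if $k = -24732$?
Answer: $15 i \sqrt{110} \approx 157.32 i$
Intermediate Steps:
$u{\left(M,y \right)} = -18$
$\sqrt{k + u{\left(125,23 \right)}} = \sqrt{-24732 - 18} = \sqrt{-24750} = 15 i \sqrt{110}$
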